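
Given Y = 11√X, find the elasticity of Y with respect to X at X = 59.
Elasticity = 1/2

Elasticity = (dY/dX) · (X/Y)

dY/dX = 11/(2·√X)
At X = 59: dY/dX = 11·√59/118, Y = 11·√59

Elasticity = (11·√59/118) · (59 / (11·√59)) = 1/2

Interpretation: for a small percentage change in X, the percentage change in Y is approximately 0.50 times as large.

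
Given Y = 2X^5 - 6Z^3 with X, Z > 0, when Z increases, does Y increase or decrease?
Y decreases

Taking the partial derivative:
∂Y/∂Z = -18Z^2

∂Y/∂Z = -18Z^2 < 0 (assuming positive values)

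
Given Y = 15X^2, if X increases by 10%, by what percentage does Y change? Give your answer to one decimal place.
21.0%

For Y = 15X^2:
If X → X(1 + 0.1)
Then Y → Y · (1 + 0.1)^2
     = Y · 1.2100

Percentage change = ((1 + 0.1)^2 − 1) × 100% = 21.0%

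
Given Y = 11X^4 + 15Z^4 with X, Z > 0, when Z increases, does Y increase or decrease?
Y increases

Taking the partial derivative:
∂Y/∂Z = 60Z^3

∂Y/∂Z = 60Z^3 > 0 (assuming positive values)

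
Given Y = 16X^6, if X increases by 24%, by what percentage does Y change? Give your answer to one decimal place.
263.5%

For Y = 16X^6:
If X → X(1 + 0.24)
Then Y → Y · (1 + 0.24)^6
     ≈ Y · 3.6352

Percentage change = ((1 + 0.24)^6 − 1) × 100% ≈ 263.5%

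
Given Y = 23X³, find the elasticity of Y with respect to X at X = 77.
Elasticity = 3

Elasticity = (dY/dX) · (X/Y)

dY/dX = 69·X²
At X = 77: dY/dX = 409101, Y = 10500259

Elasticity = 409101 · (77 / 10500259) = 3

Interpretation: for a small percentage change in X, the percentage change in Y is approximately 3.00 times as large.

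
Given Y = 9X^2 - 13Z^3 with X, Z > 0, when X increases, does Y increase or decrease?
Y increases

Taking the partial derivative:
∂Y/∂X = 18X

∂Y/∂X = 18X > 0 (assuming positive values)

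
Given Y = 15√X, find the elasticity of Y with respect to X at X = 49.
Elasticity = 1/2

Elasticity = (dY/dX) · (X/Y)

dY/dX = 15/(2·√X)
At X = 49: dY/dX = 15/14, Y = 105

Elasticity = (15/14) · (49 / 105) = 1/2

Interpretation: for a small percentage change in X, the percentage change in Y is approximately 0.50 times as large.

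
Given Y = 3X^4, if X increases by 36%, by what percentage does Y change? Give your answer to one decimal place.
242.1%

For Y = 3X^4:
If X → X(1 + 0.36)
Then Y → Y · (1 + 0.36)^4
     ≈ Y · 3.4210

Percentage change = ((1 + 0.36)^4 − 1) × 100% ≈ 242.1%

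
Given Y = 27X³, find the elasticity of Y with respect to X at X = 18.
Elasticity = 3

Elasticity = (dY/dX) · (X/Y)

dY/dX = 81·X²
At X = 18: dY/dX = 26244, Y = 157464

Elasticity = 26244 · (18 / 157464) = 3

Interpretation: for a small percentage change in X, the percentage change in Y is approximately 3.00 times as large.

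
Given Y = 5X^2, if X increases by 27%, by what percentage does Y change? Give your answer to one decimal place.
61.3%

For Y = 5X^2:
If X → X(1 + 0.27)
Then Y → Y · (1 + 0.27)^2
     = Y · 1.6129

Percentage change = ((1 + 0.27)^2 − 1) × 100% ≈ 61.3%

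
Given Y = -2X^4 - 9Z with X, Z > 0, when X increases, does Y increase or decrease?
Y decreases

Taking the partial derivative:
∂Y/∂X = -8X^3

∂Y/∂X = -8X^3 < 0 (assuming positive values)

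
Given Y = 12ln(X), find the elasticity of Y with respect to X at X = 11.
Elasticity = 1/ln(11) ≈ 0.4170

Elasticity = (dY/dX) · (X/Y)

dY/dX = 12/X
At X = 11: dY/dX = 12/11, Y = 12·ln(11)

Elasticity = (12/11) · (11 / (12·ln(11))) = 1/ln(11) ≈ 0.4170

Interpretation: for a small percentage change in X, the percentage change in Y is approximately 0.42 times as large.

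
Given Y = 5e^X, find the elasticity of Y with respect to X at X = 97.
Elasticity = 97

Elasticity = (dY/dX) · (X/Y)

dY/dX = 5·e^X
At X = 97: dY/dX = 5·e^97, Y = 5·e^97

Elasticity = (5·e^97) · (97 / (5·e^97)) = 97

Interpretation: for a small percentage change in X, the percentage change in Y is approximately 97.00 times as large.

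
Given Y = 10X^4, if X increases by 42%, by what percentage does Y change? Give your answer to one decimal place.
306.6%

For Y = 10X^4:
If X → X(1 + 0.42)
Then Y → Y · (1 + 0.42)^4
     ≈ Y · 4.0659

Percentage change = ((1 + 0.42)^4 − 1) × 100% ≈ 306.6%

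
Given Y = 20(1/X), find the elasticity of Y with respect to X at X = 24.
Elasticity = -1

Elasticity = (dY/dX) · (X/Y)

dY/dX = -20/X²
At X = 24: dY/dX = -5/144, Y = 5/6

Elasticity = (-5/144) · (24 / (5/6)) = -1

Interpretation: for a small percentage change in X, the percentage change in Y is approximately -1.00 times as large.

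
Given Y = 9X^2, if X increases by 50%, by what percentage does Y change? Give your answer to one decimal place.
125.0%

For Y = 9X^2:
If X → X(1 + 0.5)
Then Y → Y · (1 + 0.5)^2
     = Y · 2.2500

Percentage change = ((1 + 0.5)^2 − 1) × 100% = 125.0%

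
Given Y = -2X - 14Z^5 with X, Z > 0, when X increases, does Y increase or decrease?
Y decreases

Taking the partial derivative:
∂Y/∂X = -2

∂Y/∂X = -2 < 0 (assuming positive values)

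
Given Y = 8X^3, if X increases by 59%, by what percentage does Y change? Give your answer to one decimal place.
302.0%

For Y = 8X^3:
If X → X(1 + 0.59)
Then Y → Y · (1 + 0.59)^3
     ≈ Y · 4.0197

Percentage change = ((1 + 0.59)^3 − 1) × 100% ≈ 302.0%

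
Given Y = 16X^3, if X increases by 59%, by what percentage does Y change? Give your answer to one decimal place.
302.0%

For Y = 16X^3:
If X → X(1 + 0.59)
Then Y → Y · (1 + 0.59)^3
     ≈ Y · 4.0197

Percentage change = ((1 + 0.59)^3 − 1) × 100% ≈ 302.0%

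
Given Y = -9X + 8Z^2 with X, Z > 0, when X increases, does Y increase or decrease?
Y decreases

Taking the partial derivative:
∂Y/∂X = -9

∂Y/∂X = -9 < 0 (assuming positive values)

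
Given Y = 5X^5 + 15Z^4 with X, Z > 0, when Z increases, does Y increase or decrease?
Y increases

Taking the partial derivative:
∂Y/∂Z = 60Z^3

∂Y/∂Z = 60Z^3 > 0 (assuming positive values)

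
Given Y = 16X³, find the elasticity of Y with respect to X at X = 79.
Elasticity = 3

Elasticity = (dY/dX) · (X/Y)

dY/dX = 48·X²
At X = 79: dY/dX = 299568, Y = 7888624

Elasticity = 299568 · (79 / 7888624) = 3

Interpretation: for a small percentage change in X, the percentage change in Y is approximately 3.00 times as large.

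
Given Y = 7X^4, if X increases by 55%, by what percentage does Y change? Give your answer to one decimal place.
477.2%

For Y = 7X^4:
If X → X(1 + 0.55)
Then Y → Y · (1 + 0.55)^4
     ≈ Y · 5.7720

Percentage change = ((1 + 0.55)^4 − 1) × 100% ≈ 477.2%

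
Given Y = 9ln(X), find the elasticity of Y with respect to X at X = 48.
Elasticity = 1/ln(48) ≈ 0.2583

Elasticity = (dY/dX) · (X/Y)

dY/dX = 9/X
At X = 48: dY/dX = 3/16, Y = 9·ln(48)

Elasticity = (3/16) · (48 / (9·ln(48))) = 1/ln(48) ≈ 0.2583

Interpretation: for a small percentage change in X, the percentage change in Y is approximately 0.26 times as large.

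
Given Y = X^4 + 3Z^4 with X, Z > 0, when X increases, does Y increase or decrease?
Y increases

Taking the partial derivative:
∂Y/∂X = 4X^3

∂Y/∂X = 4X^3 > 0 (assuming positive values)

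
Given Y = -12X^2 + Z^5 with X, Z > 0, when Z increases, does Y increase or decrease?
Y increases

Taking the partial derivative:
∂Y/∂Z = 5Z^4

∂Y/∂Z = 5Z^4 > 0 (assuming positive values)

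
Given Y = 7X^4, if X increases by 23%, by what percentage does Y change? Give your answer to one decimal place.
128.9%

For Y = 7X^4:
If X → X(1 + 0.23)
Then Y → Y · (1 + 0.23)^4
     ≈ Y · 2.2889

Percentage change = ((1 + 0.23)^4 − 1) × 100% ≈ 128.9%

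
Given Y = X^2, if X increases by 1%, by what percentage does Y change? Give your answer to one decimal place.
2.0%

For Y = X^2:
If X → X(1 + 0.01)
Then Y → Y · (1 + 0.01)^2
     = Y · 1.0201

Percentage change = ((1 + 0.01)^2 − 1) × 100% ≈ 2.0%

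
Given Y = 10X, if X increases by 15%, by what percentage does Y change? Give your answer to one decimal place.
15.0%

For Y = 10X:
If X → X(1 + 0.15)
Then Y → Y · (1 + 0.15)^1
     = Y · 1.1500

Percentage change = ((1 + 0.15)^1 − 1) × 100% = 15.0%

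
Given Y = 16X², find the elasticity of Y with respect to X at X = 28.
Elasticity = 2

Elasticity = (dY/dX) · (X/Y)

dY/dX = 32·X
At X = 28: dY/dX = 896, Y = 12544

Elasticity = 896 · (28 / 12544) = 2

Interpretation: for a small percentage change in X, the percentage change in Y is approximately 2.00 times as large.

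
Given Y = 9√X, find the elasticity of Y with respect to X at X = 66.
Elasticity = 1/2

Elasticity = (dY/dX) · (X/Y)

dY/dX = 9/(2·√X)
At X = 66: dY/dX = 3·√66/44, Y = 9·√66

Elasticity = (3·√66/44) · (66 / (9·√66)) = 1/2

Interpretation: for a small percentage change in X, the percentage change in Y is approximately 0.50 times as large.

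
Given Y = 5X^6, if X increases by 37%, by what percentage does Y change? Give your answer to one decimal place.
561.2%

For Y = 5X^6:
If X → X(1 + 0.37)
Then Y → Y · (1 + 0.37)^6
     ≈ Y · 6.6119

Percentage change = ((1 + 0.37)^6 − 1) × 100% ≈ 561.2%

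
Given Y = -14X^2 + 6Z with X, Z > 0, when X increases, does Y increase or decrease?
Y decreases

Taking the partial derivative:
∂Y/∂X = -28X

∂Y/∂X = -28X < 0 (assuming positive values)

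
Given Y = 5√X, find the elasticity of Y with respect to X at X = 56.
Elasticity = 1/2

Elasticity = (dY/dX) · (X/Y)

dY/dX = 5/(2·√X)
At X = 56: dY/dX = 5·√14/56, Y = 10·√14

Elasticity = (5·√14/56) · (56 / (10·√14)) = 1/2

Interpretation: for a small percentage change in X, the percentage change in Y is approximately 0.50 times as large.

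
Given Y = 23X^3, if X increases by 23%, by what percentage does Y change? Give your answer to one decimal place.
86.1%

For Y = 23X^3:
If X → X(1 + 0.23)
Then Y → Y · (1 + 0.23)^3
     ≈ Y · 1.8609

Percentage change = ((1 + 0.23)^3 − 1) × 100% ≈ 86.1%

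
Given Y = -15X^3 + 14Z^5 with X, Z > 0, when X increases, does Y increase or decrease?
Y decreases

Taking the partial derivative:
∂Y/∂X = -45X^2

∂Y/∂X = -45X^2 < 0 (assuming positive values)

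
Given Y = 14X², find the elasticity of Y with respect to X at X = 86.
Elasticity = 2

Elasticity = (dY/dX) · (X/Y)

dY/dX = 28·X
At X = 86: dY/dX = 2408, Y = 103544

Elasticity = 2408 · (86 / 103544) = 2

Interpretation: for a small percentage change in X, the percentage change in Y is approximately 2.00 times as large.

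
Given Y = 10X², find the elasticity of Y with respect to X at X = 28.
Elasticity = 2

Elasticity = (dY/dX) · (X/Y)

dY/dX = 20·X
At X = 28: dY/dX = 560, Y = 7840

Elasticity = 560 · (28 / 7840) = 2

Interpretation: for a small percentage change in X, the percentage change in Y is approximately 2.00 times as large.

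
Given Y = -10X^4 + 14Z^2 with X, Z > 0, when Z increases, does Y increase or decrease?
Y increases

Taking the partial derivative:
∂Y/∂Z = 28Z

∂Y/∂Z = 28Z > 0 (assuming positive values)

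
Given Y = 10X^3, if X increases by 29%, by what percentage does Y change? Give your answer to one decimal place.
114.7%

For Y = 10X^3:
If X → X(1 + 0.29)
Then Y → Y · (1 + 0.29)^3
     ≈ Y · 2.1467

Percentage change = ((1 + 0.29)^3 − 1) × 100% ≈ 114.7%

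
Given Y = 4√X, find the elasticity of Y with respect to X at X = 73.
Elasticity = 1/2

Elasticity = (dY/dX) · (X/Y)

dY/dX = 2/√X
At X = 73: dY/dX = 2·√73/73, Y = 4·√73

Elasticity = (2·√73/73) · (73 / (4·√73)) = 1/2

Interpretation: for a small percentage change in X, the percentage change in Y is approximately 0.50 times as large.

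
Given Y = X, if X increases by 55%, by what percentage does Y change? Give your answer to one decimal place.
55.0%

For Y = X:
If X → X(1 + 0.55)
Then Y → Y · (1 + 0.55)^1
     = Y · 1.5500

Percentage change = ((1 + 0.55)^1 − 1) × 100% = 55.0%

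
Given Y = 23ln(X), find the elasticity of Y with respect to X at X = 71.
Elasticity = 1/ln(71) ≈ 0.2346

Elasticity = (dY/dX) · (X/Y)

dY/dX = 23/X
At X = 71: dY/dX = 23/71, Y = 23·ln(71)

Elasticity = (23/71) · (71 / (23·ln(71))) = 1/ln(71) ≈ 0.2346

Interpretation: for a small percentage change in X, the percentage change in Y is approximately 0.23 times as large.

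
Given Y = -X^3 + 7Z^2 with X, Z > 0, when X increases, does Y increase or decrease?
Y decreases

Taking the partial derivative:
∂Y/∂X = -3X^2

∂Y/∂X = -3X^2 < 0 (assuming positive values)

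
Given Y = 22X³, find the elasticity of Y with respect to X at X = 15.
Elasticity = 3

Elasticity = (dY/dX) · (X/Y)

dY/dX = 66·X²
At X = 15: dY/dX = 14850, Y = 74250

Elasticity = 14850 · (15 / 74250) = 3

Interpretation: for a small percentage change in X, the percentage change in Y is approximately 3.00 times as large.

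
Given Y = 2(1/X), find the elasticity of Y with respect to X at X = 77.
Elasticity = -1

Elasticity = (dY/dX) · (X/Y)

dY/dX = -2/X²
At X = 77: dY/dX = -2/5929, Y = 2/77

Elasticity = (-2/5929) · (77 / (2/77)) = -1

Interpretation: for a small percentage change in X, the percentage change in Y is approximately -1.00 times as large.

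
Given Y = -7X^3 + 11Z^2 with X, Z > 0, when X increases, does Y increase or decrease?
Y decreases

Taking the partial derivative:
∂Y/∂X = -21X^2

∂Y/∂X = -21X^2 < 0 (assuming positive values)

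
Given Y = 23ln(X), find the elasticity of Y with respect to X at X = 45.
Elasticity = 1/ln(45) ≈ 0.2627

Elasticity = (dY/dX) · (X/Y)

dY/dX = 23/X
At X = 45: dY/dX = 23/45, Y = 23·ln(45)

Elasticity = (23/45) · (45 / (23·ln(45))) = 1/ln(45) ≈ 0.2627

Interpretation: for a small percentage change in X, the percentage change in Y is approximately 0.26 times as large.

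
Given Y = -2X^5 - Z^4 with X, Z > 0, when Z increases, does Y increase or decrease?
Y decreases

Taking the partial derivative:
∂Y/∂Z = -4Z^3

∂Y/∂Z = -4Z^3 < 0 (assuming positive values)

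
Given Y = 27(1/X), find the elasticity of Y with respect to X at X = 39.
Elasticity = -1

Elasticity = (dY/dX) · (X/Y)

dY/dX = -27/X²
At X = 39: dY/dX = -3/169, Y = 9/13

Elasticity = (-3/169) · (39 / (9/13)) = -1

Interpretation: for a small percentage change in X, the percentage change in Y is approximately -1.00 times as large.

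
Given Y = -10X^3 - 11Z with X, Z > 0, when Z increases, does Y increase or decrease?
Y decreases

Taking the partial derivative:
∂Y/∂Z = -11

∂Y/∂Z = -11 < 0 (assuming positive values)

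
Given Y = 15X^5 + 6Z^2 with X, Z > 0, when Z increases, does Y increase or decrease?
Y increases

Taking the partial derivative:
∂Y/∂Z = 12Z

∂Y/∂Z = 12Z > 0 (assuming positive values)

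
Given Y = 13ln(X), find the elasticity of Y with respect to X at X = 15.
Elasticity = 1/ln(15) ≈ 0.3693

Elasticity = (dY/dX) · (X/Y)

dY/dX = 13/X
At X = 15: dY/dX = 13/15, Y = 13·ln(15)

Elasticity = (13/15) · (15 / (13·ln(15))) = 1/ln(15) ≈ 0.3693

Interpretation: for a small percentage change in X, the percentage change in Y is approximately 0.37 times as large.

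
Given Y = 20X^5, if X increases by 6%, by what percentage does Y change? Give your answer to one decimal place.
33.8%

For Y = 20X^5:
If X → X(1 + 0.06)
Then Y → Y · (1 + 0.06)^5
     ≈ Y · 1.3382

Percentage change = ((1 + 0.06)^5 − 1) × 100% ≈ 33.8%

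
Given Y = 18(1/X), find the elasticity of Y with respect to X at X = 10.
Elasticity = -1

Elasticity = (dY/dX) · (X/Y)

dY/dX = -18/X²
At X = 10: dY/dX = -9/50, Y = 9/5

Elasticity = (-9/50) · (10 / (9/5)) = -1

Interpretation: for a small percentage change in X, the percentage change in Y is approximately -1.00 times as large.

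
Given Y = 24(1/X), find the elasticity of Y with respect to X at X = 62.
Elasticity = -1

Elasticity = (dY/dX) · (X/Y)

dY/dX = -24/X²
At X = 62: dY/dX = -6/961, Y = 12/31

Elasticity = (-6/961) · (62 / (12/31)) = -1

Interpretation: for a small percentage change in X, the percentage change in Y is approximately -1.00 times as large.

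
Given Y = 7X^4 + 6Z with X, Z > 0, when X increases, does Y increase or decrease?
Y increases

Taking the partial derivative:
∂Y/∂X = 28X^3

∂Y/∂X = 28X^3 > 0 (assuming positive values)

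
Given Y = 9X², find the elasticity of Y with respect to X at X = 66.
Elasticity = 2

Elasticity = (dY/dX) · (X/Y)

dY/dX = 18·X
At X = 66: dY/dX = 1188, Y = 39204

Elasticity = 1188 · (66 / 39204) = 2

Interpretation: for a small percentage change in X, the percentage change in Y is approximately 2.00 times as large.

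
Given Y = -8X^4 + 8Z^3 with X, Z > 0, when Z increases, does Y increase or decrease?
Y increases

Taking the partial derivative:
∂Y/∂Z = 24Z^2

∂Y/∂Z = 24Z^2 > 0 (assuming positive values)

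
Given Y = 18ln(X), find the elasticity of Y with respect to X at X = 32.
Elasticity = 1/ln(32) ≈ 0.2885

Elasticity = (dY/dX) · (X/Y)

dY/dX = 18/X
At X = 32: dY/dX = 9/16, Y = 18·ln(32)

Elasticity = (9/16) · (32 / (18·ln(32))) = 1/ln(32) ≈ 0.2885

Interpretation: for a small percentage change in X, the percentage change in Y is approximately 0.29 times as large.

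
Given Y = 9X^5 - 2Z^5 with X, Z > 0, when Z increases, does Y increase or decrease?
Y decreases

Taking the partial derivative:
∂Y/∂Z = -10Z^4

∂Y/∂Z = -10Z^4 < 0 (assuming positive values)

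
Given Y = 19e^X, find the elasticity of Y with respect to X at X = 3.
Elasticity = 3

Elasticity = (dY/dX) · (X/Y)

dY/dX = 19·e^X
At X = 3: dY/dX = 19·e^3, Y = 19·e^3

Elasticity = (19·e^3) · (3 / (19·e^3)) = 3

Interpretation: for a small percentage change in X, the percentage change in Y is approximately 3.00 times as large.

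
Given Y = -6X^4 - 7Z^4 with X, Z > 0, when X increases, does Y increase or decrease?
Y decreases

Taking the partial derivative:
∂Y/∂X = -24X^3

∂Y/∂X = -24X^3 < 0 (assuming positive values)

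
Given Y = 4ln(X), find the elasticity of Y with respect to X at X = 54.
Elasticity = 1/ln(54) ≈ 0.2507

Elasticity = (dY/dX) · (X/Y)

dY/dX = 4/X
At X = 54: dY/dX = 2/27, Y = 4·ln(54)

Elasticity = (2/27) · (54 / (4·ln(54))) = 1/ln(54) ≈ 0.2507

Interpretation: for a small percentage change in X, the percentage change in Y is approximately 0.25 times as large.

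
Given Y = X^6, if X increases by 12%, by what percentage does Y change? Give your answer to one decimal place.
97.4%

For Y = X^6:
If X → X(1 + 0.12)
Then Y → Y · (1 + 0.12)^6
     ≈ Y · 1.9738

Percentage change = ((1 + 0.12)^6 − 1) × 100% ≈ 97.4%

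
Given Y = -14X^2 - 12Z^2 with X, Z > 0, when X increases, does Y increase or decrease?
Y decreases

Taking the partial derivative:
∂Y/∂X = -28X

∂Y/∂X = -28X < 0 (assuming positive values)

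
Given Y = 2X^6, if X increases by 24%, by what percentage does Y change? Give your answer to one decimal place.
263.5%

For Y = 2X^6:
If X → X(1 + 0.24)
Then Y → Y · (1 + 0.24)^6
     ≈ Y · 3.6352

Percentage change = ((1 + 0.24)^6 − 1) × 100% ≈ 263.5%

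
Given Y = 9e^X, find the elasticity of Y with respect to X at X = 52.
Elasticity = 52

Elasticity = (dY/dX) · (X/Y)

dY/dX = 9·e^X
At X = 52: dY/dX = 9·e^52, Y = 9·e^52

Elasticity = (9·e^52) · (52 / (9·e^52)) = 52

Interpretation: for a small percentage change in X, the percentage change in Y is approximately 52.00 times as large.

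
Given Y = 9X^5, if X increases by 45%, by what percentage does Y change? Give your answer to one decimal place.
541.0%

For Y = 9X^5:
If X → X(1 + 0.45)
Then Y → Y · (1 + 0.45)^5
     ≈ Y · 6.4097

Percentage change = ((1 + 0.45)^5 − 1) × 100% ≈ 541.0%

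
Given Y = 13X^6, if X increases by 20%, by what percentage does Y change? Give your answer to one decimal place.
198.6%

For Y = 13X^6:
If X → X(1 + 0.2)
Then Y → Y · (1 + 0.2)^6
     ≈ Y · 2.9860

Percentage change = ((1 + 0.2)^6 − 1) × 100% ≈ 198.6%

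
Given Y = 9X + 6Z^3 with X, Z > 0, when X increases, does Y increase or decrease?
Y increases

Taking the partial derivative:
∂Y/∂X = 9

∂Y/∂X = 9 > 0 (assuming positive values)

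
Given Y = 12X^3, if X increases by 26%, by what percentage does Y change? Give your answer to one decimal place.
100.0%

For Y = 12X^3:
If X → X(1 + 0.26)
Then Y → Y · (1 + 0.26)^3
     ≈ Y · 2.0004

Percentage change = ((1 + 0.26)^3 − 1) × 100% ≈ 100.0%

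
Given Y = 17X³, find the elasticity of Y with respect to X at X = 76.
Elasticity = 3

Elasticity = (dY/dX) · (X/Y)

dY/dX = 51·X²
At X = 76: dY/dX = 294576, Y = 7462592

Elasticity = 294576 · (76 / 7462592) = 3

Interpretation: for a small percentage change in X, the percentage change in Y is approximately 3.00 times as large.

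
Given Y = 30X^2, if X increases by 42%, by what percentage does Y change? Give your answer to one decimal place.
101.6%

For Y = 30X^2:
If X → X(1 + 0.42)
Then Y → Y · (1 + 0.42)^2
     = Y · 2.0164

Percentage change = ((1 + 0.42)^2 − 1) × 100% ≈ 101.6%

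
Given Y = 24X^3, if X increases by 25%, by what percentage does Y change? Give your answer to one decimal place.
95.3%

For Y = 24X^3:
If X → X(1 + 0.25)
Then Y → Y · (1 + 0.25)^3
     ≈ Y · 1.9531

Percentage change = ((1 + 0.25)^3 − 1) × 100% ≈ 95.3%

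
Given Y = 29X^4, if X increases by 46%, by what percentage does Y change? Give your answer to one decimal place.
354.4%

For Y = 29X^4:
If X → X(1 + 0.46)
Then Y → Y · (1 + 0.46)^4
     ≈ Y · 4.5437

Percentage change = ((1 + 0.46)^4 − 1) × 100% ≈ 354.4%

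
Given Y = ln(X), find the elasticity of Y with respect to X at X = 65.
Elasticity = 1/ln(65) ≈ 0.2396

Elasticity = (dY/dX) · (X/Y)

dY/dX = 1/X
At X = 65: dY/dX = 1/65, Y = ln(65)

Elasticity = (1/65) · (65 / (ln(65))) = 1/ln(65) ≈ 0.2396

Interpretation: for a small percentage change in X, the percentage change in Y is approximately 0.24 times as large.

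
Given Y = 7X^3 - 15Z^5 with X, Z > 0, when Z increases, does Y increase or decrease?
Y decreases

Taking the partial derivative:
∂Y/∂Z = -75Z^4

∂Y/∂Z = -75Z^4 < 0 (assuming positive values)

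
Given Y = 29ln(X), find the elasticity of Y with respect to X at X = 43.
Elasticity = 1/ln(43) ≈ 0.2659

Elasticity = (dY/dX) · (X/Y)

dY/dX = 29/X
At X = 43: dY/dX = 29/43, Y = 29·ln(43)

Elasticity = (29/43) · (43 / (29·ln(43))) = 1/ln(43) ≈ 0.2659

Interpretation: for a small percentage change in X, the percentage change in Y is approximately 0.27 times as large.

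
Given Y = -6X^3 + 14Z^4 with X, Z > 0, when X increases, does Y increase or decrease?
Y decreases

Taking the partial derivative:
∂Y/∂X = -18X^2

∂Y/∂X = -18X^2 < 0 (assuming positive values)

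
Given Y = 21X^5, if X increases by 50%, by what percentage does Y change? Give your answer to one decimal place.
659.4%

For Y = 21X^5:
If X → X(1 + 0.5)
Then Y → Y · (1 + 0.5)^5
     ≈ Y · 7.5938

Percentage change = ((1 + 0.5)^5 − 1) × 100% ≈ 659.4%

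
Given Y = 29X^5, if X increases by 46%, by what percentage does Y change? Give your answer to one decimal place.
563.4%

For Y = 29X^5:
If X → X(1 + 0.46)
Then Y → Y · (1 + 0.46)^5
     ≈ Y · 6.6338

Percentage change = ((1 + 0.46)^5 − 1) × 100% ≈ 563.4%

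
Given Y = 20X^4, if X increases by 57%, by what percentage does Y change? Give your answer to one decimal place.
507.6%

For Y = 20X^4:
If X → X(1 + 0.57)
Then Y → Y · (1 + 0.57)^4
     ≈ Y · 6.0757

Percentage change = ((1 + 0.57)^4 − 1) × 100% ≈ 507.6%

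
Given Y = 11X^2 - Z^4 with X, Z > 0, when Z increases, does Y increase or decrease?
Y decreases

Taking the partial derivative:
∂Y/∂Z = -4Z^3

∂Y/∂Z = -4Z^3 < 0 (assuming positive values)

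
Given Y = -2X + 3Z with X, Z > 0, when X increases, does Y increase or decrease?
Y decreases

Taking the partial derivative:
∂Y/∂X = -2

∂Y/∂X = -2 < 0 (assuming positive values)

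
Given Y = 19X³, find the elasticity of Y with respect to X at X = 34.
Elasticity = 3

Elasticity = (dY/dX) · (X/Y)

dY/dX = 57·X²
At X = 34: dY/dX = 65892, Y = 746776

Elasticity = 65892 · (34 / 746776) = 3

Interpretation: for a small percentage change in X, the percentage change in Y is approximately 3.00 times as large.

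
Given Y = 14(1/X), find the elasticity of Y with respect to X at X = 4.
Elasticity = -1

Elasticity = (dY/dX) · (X/Y)

dY/dX = -14/X²
At X = 4: dY/dX = -7/8, Y = 7/2

Elasticity = (-7/8) · (4 / (7/2)) = -1

Interpretation: for a small percentage change in X, the percentage change in Y is approximately -1.00 times as large.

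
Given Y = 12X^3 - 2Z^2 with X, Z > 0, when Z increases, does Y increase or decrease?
Y decreases

Taking the partial derivative:
∂Y/∂Z = -4Z

∂Y/∂Z = -4Z < 0 (assuming positive values)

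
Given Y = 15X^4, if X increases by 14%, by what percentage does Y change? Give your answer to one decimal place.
68.9%

For Y = 15X^4:
If X → X(1 + 0.14)
Then Y → Y · (1 + 0.14)^4
     ≈ Y · 1.6890

Percentage change = ((1 + 0.14)^4 − 1) × 100% ≈ 68.9%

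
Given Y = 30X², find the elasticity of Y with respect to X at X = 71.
Elasticity = 2

Elasticity = (dY/dX) · (X/Y)

dY/dX = 60·X
At X = 71: dY/dX = 4260, Y = 151230

Elasticity = 4260 · (71 / 151230) = 2

Interpretation: for a small percentage change in X, the percentage change in Y is approximately 2.00 times as large.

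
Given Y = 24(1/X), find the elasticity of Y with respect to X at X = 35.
Elasticity = -1

Elasticity = (dY/dX) · (X/Y)

dY/dX = -24/X²
At X = 35: dY/dX = -24/1225, Y = 24/35

Elasticity = (-24/1225) · (35 / (24/35)) = -1

Interpretation: for a small percentage change in X, the percentage change in Y is approximately -1.00 times as large.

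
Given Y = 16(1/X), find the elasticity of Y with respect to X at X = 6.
Elasticity = -1

Elasticity = (dY/dX) · (X/Y)

dY/dX = -16/X²
At X = 6: dY/dX = -4/9, Y = 8/3

Elasticity = (-4/9) · (6 / (8/3)) = -1

Interpretation: for a small percentage change in X, the percentage change in Y is approximately -1.00 times as large.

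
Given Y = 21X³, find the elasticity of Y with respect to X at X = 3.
Elasticity = 3

Elasticity = (dY/dX) · (X/Y)

dY/dX = 63·X²
At X = 3: dY/dX = 567, Y = 567

Elasticity = 567 · (3 / 567) = 3

Interpretation: for a small percentage change in X, the percentage change in Y is approximately 3.00 times as large.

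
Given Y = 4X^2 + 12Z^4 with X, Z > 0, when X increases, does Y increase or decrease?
Y increases

Taking the partial derivative:
∂Y/∂X = 8X

∂Y/∂X = 8X > 0 (assuming positive values)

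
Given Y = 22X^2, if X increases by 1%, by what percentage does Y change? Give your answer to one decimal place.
2.0%

For Y = 22X^2:
If X → X(1 + 0.01)
Then Y → Y · (1 + 0.01)^2
     = Y · 1.0201

Percentage change = ((1 + 0.01)^2 − 1) × 100% ≈ 2.0%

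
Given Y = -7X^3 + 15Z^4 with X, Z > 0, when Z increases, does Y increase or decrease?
Y increases

Taking the partial derivative:
∂Y/∂Z = 60Z^3

∂Y/∂Z = 60Z^3 > 0 (assuming positive values)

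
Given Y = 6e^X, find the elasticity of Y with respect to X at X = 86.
Elasticity = 86

Elasticity = (dY/dX) · (X/Y)

dY/dX = 6·e^X
At X = 86: dY/dX = 6·e^86, Y = 6·e^86

Elasticity = (6·e^86) · (86 / (6·e^86)) = 86

Interpretation: for a small percentage change in X, the percentage change in Y is approximately 86.00 times as large.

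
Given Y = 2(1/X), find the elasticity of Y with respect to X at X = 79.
Elasticity = -1

Elasticity = (dY/dX) · (X/Y)

dY/dX = -2/X²
At X = 79: dY/dX = -2/6241, Y = 2/79

Elasticity = (-2/6241) · (79 / (2/79)) = -1

Interpretation: for a small percentage change in X, the percentage change in Y is approximately -1.00 times as large.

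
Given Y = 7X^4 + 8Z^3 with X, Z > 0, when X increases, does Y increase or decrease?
Y increases

Taking the partial derivative:
∂Y/∂X = 28X^3

∂Y/∂X = 28X^3 > 0 (assuming positive values)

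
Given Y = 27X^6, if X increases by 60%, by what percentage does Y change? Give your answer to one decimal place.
1577.7%

For Y = 27X^6:
If X → X(1 + 0.6)
Then Y → Y · (1 + 0.6)^6
     ≈ Y · 16.7772

Percentage change = ((1 + 0.6)^6 − 1) × 100% ≈ 1577.7%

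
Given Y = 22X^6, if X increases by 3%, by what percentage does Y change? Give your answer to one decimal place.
19.4%

For Y = 22X^6:
If X → X(1 + 0.03)
Then Y → Y · (1 + 0.03)^6
     ≈ Y · 1.1941

Percentage change = ((1 + 0.03)^6 − 1) × 100% ≈ 19.4%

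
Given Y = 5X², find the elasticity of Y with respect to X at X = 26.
Elasticity = 2

Elasticity = (dY/dX) · (X/Y)

dY/dX = 10·X
At X = 26: dY/dX = 260, Y = 3380

Elasticity = 260 · (26 / 3380) = 2

Interpretation: for a small percentage change in X, the percentage change in Y is approximately 2.00 times as large.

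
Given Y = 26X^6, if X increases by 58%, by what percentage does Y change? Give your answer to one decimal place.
1455.8%

For Y = 26X^6:
If X → X(1 + 0.58)
Then Y → Y · (1 + 0.58)^6
     ≈ Y · 15.5576

Percentage change = ((1 + 0.58)^6 − 1) × 100% ≈ 1455.8%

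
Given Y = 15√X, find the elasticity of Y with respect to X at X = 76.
Elasticity = 1/2

Elasticity = (dY/dX) · (X/Y)

dY/dX = 15/(2·√X)
At X = 76: dY/dX = 15·√19/76, Y = 30·√19

Elasticity = (15·√19/76) · (76 / (30·√19)) = 1/2

Interpretation: for a small percentage change in X, the percentage change in Y is approximately 0.50 times as large.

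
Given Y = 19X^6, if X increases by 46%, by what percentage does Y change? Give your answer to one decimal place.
868.5%

For Y = 19X^6:
If X → X(1 + 0.46)
Then Y → Y · (1 + 0.46)^6
     ≈ Y · 9.6854

Percentage change = ((1 + 0.46)^6 − 1) × 100% ≈ 868.5%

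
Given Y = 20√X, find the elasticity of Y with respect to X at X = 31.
Elasticity = 1/2

Elasticity = (dY/dX) · (X/Y)

dY/dX = 10/√X
At X = 31: dY/dX = 10·√31/31, Y = 20·√31

Elasticity = (10·√31/31) · (31 / (20·√31)) = 1/2

Interpretation: for a small percentage change in X, the percentage change in Y is approximately 0.50 times as large.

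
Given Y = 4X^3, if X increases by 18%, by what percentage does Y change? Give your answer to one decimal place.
64.3%

For Y = 4X^3:
If X → X(1 + 0.18)
Then Y → Y · (1 + 0.18)^3
     ≈ Y · 1.6430

Percentage change = ((1 + 0.18)^3 − 1) × 100% ≈ 64.3%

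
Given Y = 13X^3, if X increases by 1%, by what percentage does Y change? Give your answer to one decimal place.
3.0%

For Y = 13X^3:
If X → X(1 + 0.01)
Then Y → Y · (1 + 0.01)^3
     ≈ Y · 1.0303

Percentage change = ((1 + 0.01)^3 − 1) × 100% ≈ 3.0%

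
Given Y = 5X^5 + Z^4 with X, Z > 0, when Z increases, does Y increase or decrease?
Y increases

Taking the partial derivative:
∂Y/∂Z = 4Z^3

∂Y/∂Z = 4Z^3 > 0 (assuming positive values)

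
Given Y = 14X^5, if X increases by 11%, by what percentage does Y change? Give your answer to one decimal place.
68.5%

For Y = 14X^5:
If X → X(1 + 0.11)
Then Y → Y · (1 + 0.11)^5
     ≈ Y · 1.6851

Percentage change = ((1 + 0.11)^5 − 1) × 100% ≈ 68.5%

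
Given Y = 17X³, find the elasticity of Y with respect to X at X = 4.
Elasticity = 3

Elasticity = (dY/dX) · (X/Y)

dY/dX = 51·X²
At X = 4: dY/dX = 816, Y = 1088

Elasticity = 816 · (4 / 1088) = 3

Interpretation: for a small percentage change in X, the percentage change in Y is approximately 3.00 times as large.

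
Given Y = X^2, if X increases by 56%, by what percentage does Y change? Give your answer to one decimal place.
143.4%

For Y = X^2:
If X → X(1 + 0.56)
Then Y → Y · (1 + 0.56)^2
     = Y · 2.4336

Percentage change = ((1 + 0.56)^2 − 1) × 100% ≈ 143.4%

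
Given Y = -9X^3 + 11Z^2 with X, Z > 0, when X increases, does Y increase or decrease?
Y decreases

Taking the partial derivative:
∂Y/∂X = -27X^2

∂Y/∂X = -27X^2 < 0 (assuming positive values)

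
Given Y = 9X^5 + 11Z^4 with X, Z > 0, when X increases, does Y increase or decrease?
Y increases

Taking the partial derivative:
∂Y/∂X = 45X^4

∂Y/∂X = 45X^4 > 0 (assuming positive values)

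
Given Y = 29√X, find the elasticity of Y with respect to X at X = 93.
Elasticity = 1/2

Elasticity = (dY/dX) · (X/Y)

dY/dX = 29/(2·√X)
At X = 93: dY/dX = 29·√93/186, Y = 29·√93

Elasticity = (29·√93/186) · (93 / (29·√93)) = 1/2

Interpretation: for a small percentage change in X, the percentage change in Y is approximately 0.50 times as large.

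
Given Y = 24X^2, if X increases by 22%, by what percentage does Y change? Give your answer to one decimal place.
48.8%

For Y = 24X^2:
If X → X(1 + 0.22)
Then Y → Y · (1 + 0.22)^2
     = Y · 1.4884

Percentage change = ((1 + 0.22)^2 − 1) × 100% ≈ 48.8%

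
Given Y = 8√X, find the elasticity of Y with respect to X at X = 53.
Elasticity = 1/2

Elasticity = (dY/dX) · (X/Y)

dY/dX = 4/√X
At X = 53: dY/dX = 4·√53/53, Y = 8·√53

Elasticity = (4·√53/53) · (53 / (8·√53)) = 1/2

Interpretation: for a small percentage change in X, the percentage change in Y is approximately 0.50 times as large.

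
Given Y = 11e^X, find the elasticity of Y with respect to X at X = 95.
Elasticity = 95

Elasticity = (dY/dX) · (X/Y)

dY/dX = 11·e^X
At X = 95: dY/dX = 11·e^95, Y = 11·e^95

Elasticity = (11·e^95) · (95 / (11·e^95)) = 95

Interpretation: for a small percentage change in X, the percentage change in Y is approximately 95.00 times as large.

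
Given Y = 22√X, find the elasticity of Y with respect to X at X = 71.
Elasticity = 1/2

Elasticity = (dY/dX) · (X/Y)

dY/dX = 11/√X
At X = 71: dY/dX = 11·√71/71, Y = 22·√71

Elasticity = (11·√71/71) · (71 / (22·√71)) = 1/2

Interpretation: for a small percentage change in X, the percentage change in Y is approximately 0.50 times as large.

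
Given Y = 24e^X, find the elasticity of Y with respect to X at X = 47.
Elasticity = 47

Elasticity = (dY/dX) · (X/Y)

dY/dX = 24·e^X
At X = 47: dY/dX = 24·e^47, Y = 24·e^47

Elasticity = (24·e^47) · (47 / (24·e^47)) = 47

Interpretation: for a small percentage change in X, the percentage change in Y is approximately 47.00 times as large.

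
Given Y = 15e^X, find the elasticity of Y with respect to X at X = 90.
Elasticity = 90

Elasticity = (dY/dX) · (X/Y)

dY/dX = 15·e^X
At X = 90: dY/dX = 15·e^90, Y = 15·e^90

Elasticity = (15·e^90) · (90 / (15·e^90)) = 90

Interpretation: for a small percentage change in X, the percentage change in Y is approximately 90.00 times as large.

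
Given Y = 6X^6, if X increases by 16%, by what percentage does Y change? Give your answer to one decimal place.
143.6%

For Y = 6X^6:
If X → X(1 + 0.16)
Then Y → Y · (1 + 0.16)^6
     ≈ Y · 2.4364

Percentage change = ((1 + 0.16)^6 − 1) × 100% ≈ 143.6%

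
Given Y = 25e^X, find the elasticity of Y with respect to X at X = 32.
Elasticity = 32

Elasticity = (dY/dX) · (X/Y)

dY/dX = 25·e^X
At X = 32: dY/dX = 25·e^32, Y = 25·e^32

Elasticity = (25·e^32) · (32 / (25·e^32)) = 32

Interpretation: for a small percentage change in X, the percentage change in Y is approximately 32.00 times as large.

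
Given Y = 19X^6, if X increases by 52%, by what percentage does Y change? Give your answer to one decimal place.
1133.3%

For Y = 19X^6:
If X → X(1 + 0.52)
Then Y → Y · (1 + 0.52)^6
     ≈ Y · 12.3328

Percentage change = ((1 + 0.52)^6 − 1) × 100% ≈ 1133.3%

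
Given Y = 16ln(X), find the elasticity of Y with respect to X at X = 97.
Elasticity = 1/ln(97) ≈ 0.2186

Elasticity = (dY/dX) · (X/Y)

dY/dX = 16/X
At X = 97: dY/dX = 16/97, Y = 16·ln(97)

Elasticity = (16/97) · (97 / (16·ln(97))) = 1/ln(97) ≈ 0.2186

Interpretation: for a small percentage change in X, the percentage change in Y is approximately 0.22 times as large.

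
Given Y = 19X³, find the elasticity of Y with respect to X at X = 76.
Elasticity = 3

Elasticity = (dY/dX) · (X/Y)

dY/dX = 57·X²
At X = 76: dY/dX = 329232, Y = 8340544

Elasticity = 329232 · (76 / 8340544) = 3

Interpretation: for a small percentage change in X, the percentage change in Y is approximately 3.00 times as large.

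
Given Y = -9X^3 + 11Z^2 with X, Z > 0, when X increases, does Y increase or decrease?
Y decreases

Taking the partial derivative:
∂Y/∂X = -27X^2

∂Y/∂X = -27X^2 < 0 (assuming positive values)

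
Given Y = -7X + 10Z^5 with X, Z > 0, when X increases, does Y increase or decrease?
Y decreases

Taking the partial derivative:
∂Y/∂X = -7

∂Y/∂X = -7 < 0 (assuming positive values)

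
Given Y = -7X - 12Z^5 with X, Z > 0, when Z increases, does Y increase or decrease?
Y decreases

Taking the partial derivative:
∂Y/∂Z = -60Z^4

∂Y/∂Z = -60Z^4 < 0 (assuming positive values)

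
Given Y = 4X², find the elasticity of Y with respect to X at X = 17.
Elasticity = 2

Elasticity = (dY/dX) · (X/Y)

dY/dX = 8·X
At X = 17: dY/dX = 136, Y = 1156

Elasticity = 136 · (17 / 1156) = 2

Interpretation: for a small percentage change in X, the percentage change in Y is approximately 2.00 times as large.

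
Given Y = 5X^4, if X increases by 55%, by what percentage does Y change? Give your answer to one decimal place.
477.2%

For Y = 5X^4:
If X → X(1 + 0.55)
Then Y → Y · (1 + 0.55)^4
     ≈ Y · 5.7720

Percentage change = ((1 + 0.55)^4 − 1) × 100% ≈ 477.2%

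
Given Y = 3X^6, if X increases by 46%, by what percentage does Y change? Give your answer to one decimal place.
868.5%

For Y = 3X^6:
If X → X(1 + 0.46)
Then Y → Y · (1 + 0.46)^6
     ≈ Y · 9.6854

Percentage change = ((1 + 0.46)^6 − 1) × 100% ≈ 868.5%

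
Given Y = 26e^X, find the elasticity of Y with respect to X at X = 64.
Elasticity = 64

Elasticity = (dY/dX) · (X/Y)

dY/dX = 26·e^X
At X = 64: dY/dX = 26·e^64, Y = 26·e^64

Elasticity = (26·e^64) · (64 / (26·e^64)) = 64

Interpretation: for a small percentage change in X, the percentage change in Y is approximately 64.00 times as large.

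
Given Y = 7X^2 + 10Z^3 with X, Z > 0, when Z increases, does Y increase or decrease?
Y increases

Taking the partial derivative:
∂Y/∂Z = 30Z^2

∂Y/∂Z = 30Z^2 > 0 (assuming positive values)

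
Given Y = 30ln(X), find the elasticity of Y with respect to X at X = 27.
Elasticity = 1/ln(27) ≈ 0.3034

Elasticity = (dY/dX) · (X/Y)

dY/dX = 30/X
At X = 27: dY/dX = 10/9, Y = 30·ln(27)

Elasticity = (10/9) · (27 / (30·ln(27))) = 1/ln(27) ≈ 0.3034

Interpretation: for a small percentage change in X, the percentage change in Y is approximately 0.30 times as large.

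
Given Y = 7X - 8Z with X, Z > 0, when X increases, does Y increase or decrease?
Y increases

Taking the partial derivative:
∂Y/∂X = 7

∂Y/∂X = 7 > 0 (assuming positive values)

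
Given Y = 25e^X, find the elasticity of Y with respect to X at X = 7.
Elasticity = 7

Elasticity = (dY/dX) · (X/Y)

dY/dX = 25·e^X
At X = 7: dY/dX = 25·e^7, Y = 25·e^7

Elasticity = (25·e^7) · (7 / (25·e^7)) = 7

Interpretation: for a small percentage change in X, the percentage change in Y is approximately 7.00 times as large.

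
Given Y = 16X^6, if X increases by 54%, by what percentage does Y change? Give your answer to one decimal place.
1233.9%

For Y = 16X^6:
If X → X(1 + 0.54)
Then Y → Y · (1 + 0.54)^6
     ≈ Y · 13.3390

Percentage change = ((1 + 0.54)^6 − 1) × 100% ≈ 1233.9%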